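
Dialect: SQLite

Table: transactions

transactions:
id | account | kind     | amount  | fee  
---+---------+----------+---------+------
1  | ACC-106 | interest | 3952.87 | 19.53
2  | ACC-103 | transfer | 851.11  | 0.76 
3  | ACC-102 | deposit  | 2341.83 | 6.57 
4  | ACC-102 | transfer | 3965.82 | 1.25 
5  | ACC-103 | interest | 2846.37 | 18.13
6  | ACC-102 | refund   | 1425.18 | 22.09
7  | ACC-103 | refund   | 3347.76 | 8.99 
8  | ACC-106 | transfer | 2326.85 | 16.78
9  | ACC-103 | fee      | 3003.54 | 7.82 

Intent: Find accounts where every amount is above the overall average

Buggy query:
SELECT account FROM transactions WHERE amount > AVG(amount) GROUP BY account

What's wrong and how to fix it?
Bug: WHERE evaluates per row before aggregation, so AVG() is unavailable

Fix: Compute the overall average in a scalar subquery and compare each group's MIN against it in HAVING

Corrected query:
SELECT account FROM transactions GROUP BY account HAVING MIN(amount) > (SELECT AVG(amount) FROM transactions)

Result:
(no rows)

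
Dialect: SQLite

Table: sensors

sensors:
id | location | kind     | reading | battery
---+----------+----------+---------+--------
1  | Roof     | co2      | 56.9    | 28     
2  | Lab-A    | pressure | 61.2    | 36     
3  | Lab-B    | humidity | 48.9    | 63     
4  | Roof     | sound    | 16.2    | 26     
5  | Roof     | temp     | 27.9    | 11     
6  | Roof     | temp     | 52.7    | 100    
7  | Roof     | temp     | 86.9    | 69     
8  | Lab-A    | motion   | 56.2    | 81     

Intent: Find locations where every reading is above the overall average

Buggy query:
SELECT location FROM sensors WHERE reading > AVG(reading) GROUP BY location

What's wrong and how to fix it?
Bug: WHERE evaluates per row before aggregation, so AVG() is unavailable

Fix: Use a subquery for AVG and a HAVING MIN(...) filter so the condition holds for every row in the group

Corrected query:
SELECT location FROM sensors GROUP BY location HAVING MIN(reading) > (SELECT AVG(reading) FROM sensors)

Result:
location
--------
Lab-A   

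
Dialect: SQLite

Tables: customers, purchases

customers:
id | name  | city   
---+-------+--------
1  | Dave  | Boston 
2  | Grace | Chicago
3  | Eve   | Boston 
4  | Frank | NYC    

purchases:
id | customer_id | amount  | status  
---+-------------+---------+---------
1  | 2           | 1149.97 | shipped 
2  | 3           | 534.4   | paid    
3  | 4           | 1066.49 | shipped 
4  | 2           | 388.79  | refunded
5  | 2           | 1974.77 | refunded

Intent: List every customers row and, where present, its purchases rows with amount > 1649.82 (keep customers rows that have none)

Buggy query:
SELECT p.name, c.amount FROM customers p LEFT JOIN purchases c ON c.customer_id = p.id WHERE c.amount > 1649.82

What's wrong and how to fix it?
Bug: A WHERE condition on the right-hand table after LEFT JOIN drops unmatched parents

Fix: Move the right-table condition into the ON clause so unmatched parents are kept

Corrected query:
SELECT p.name, c.amount FROM customers p LEFT JOIN purchases c ON c.customer_id = p.id AND c.amount > 1649.82

Result:
name  | amount 
------+--------
Dave  | NULL   
Grace | 1974.77
Eve   | NULL   
Frank | NULL   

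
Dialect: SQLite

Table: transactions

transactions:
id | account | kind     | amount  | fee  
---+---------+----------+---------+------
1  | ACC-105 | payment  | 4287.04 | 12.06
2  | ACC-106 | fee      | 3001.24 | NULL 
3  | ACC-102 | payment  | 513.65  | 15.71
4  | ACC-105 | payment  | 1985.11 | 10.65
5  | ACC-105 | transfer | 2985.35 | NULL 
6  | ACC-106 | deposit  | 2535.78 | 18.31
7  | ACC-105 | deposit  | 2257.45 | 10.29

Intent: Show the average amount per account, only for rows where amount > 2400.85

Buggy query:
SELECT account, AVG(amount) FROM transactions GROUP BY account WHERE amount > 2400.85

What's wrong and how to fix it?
Bug: WHERE cannot follow GROUP BY

Fix: Place WHERE between FROM and GROUP BY

Corrected query:
SELECT account, AVG(amount) FROM transactions WHERE amount > 2400.85 GROUP BY account

Result:
account | AVG(amount)
--------+------------
ACC-105 | 3636.195   
ACC-106 | 2768.51    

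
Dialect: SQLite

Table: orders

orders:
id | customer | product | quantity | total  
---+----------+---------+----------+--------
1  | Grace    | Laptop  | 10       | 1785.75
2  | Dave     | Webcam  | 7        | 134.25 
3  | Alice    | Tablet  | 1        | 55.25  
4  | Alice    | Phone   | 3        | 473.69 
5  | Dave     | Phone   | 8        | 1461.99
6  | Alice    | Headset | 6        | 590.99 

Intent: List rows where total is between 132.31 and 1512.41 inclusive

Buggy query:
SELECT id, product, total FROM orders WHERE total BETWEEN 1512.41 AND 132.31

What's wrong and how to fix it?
Bug: The bounds are reversed; BETWEEN a AND b requires a <= b to match anything

Fix: Write BETWEEN 132.31 AND 1512.41

Corrected query:
SELECT id, product, total FROM orders WHERE total BETWEEN 132.31 AND 1512.41

Result:
id | product | total  
---+---------+--------
2  | Webcam  | 134.25 
4  | Phone   | 473.69 
5  | Phone   | 1461.99
6  | Headset | 590.99 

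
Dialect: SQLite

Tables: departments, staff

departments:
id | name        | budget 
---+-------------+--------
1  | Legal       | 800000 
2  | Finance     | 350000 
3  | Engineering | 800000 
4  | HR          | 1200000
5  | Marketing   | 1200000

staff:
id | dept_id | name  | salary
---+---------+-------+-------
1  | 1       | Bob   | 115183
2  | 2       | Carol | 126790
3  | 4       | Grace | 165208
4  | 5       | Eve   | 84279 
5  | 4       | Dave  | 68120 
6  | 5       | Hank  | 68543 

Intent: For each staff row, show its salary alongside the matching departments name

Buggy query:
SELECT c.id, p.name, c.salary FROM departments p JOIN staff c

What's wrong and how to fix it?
Bug: Missing join condition: each staff row is matched to all departments rows instead of just its own

Fix: Add ON c.dept_id = p.id to the JOIN

Corrected query:
SELECT c.id, p.name, c.salary FROM departments p JOIN staff c ON c.dept_id = p.id

Result:
id | name      | salary
---+-----------+-------
1  | Legal     | 115183
2  | Finance   | 126790
3  | HR        | 165208
4  | Marketing | 84279 
5  | HR        | 68120 
6  | Marketing | 68543 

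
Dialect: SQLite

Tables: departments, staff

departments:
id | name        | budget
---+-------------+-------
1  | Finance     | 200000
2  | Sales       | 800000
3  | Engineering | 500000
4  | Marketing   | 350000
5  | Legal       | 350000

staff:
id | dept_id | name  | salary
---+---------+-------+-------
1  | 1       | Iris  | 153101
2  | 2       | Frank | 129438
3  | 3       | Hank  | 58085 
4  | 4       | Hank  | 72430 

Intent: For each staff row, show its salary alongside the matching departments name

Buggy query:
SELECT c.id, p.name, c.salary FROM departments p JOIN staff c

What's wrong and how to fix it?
Bug: Missing join condition: each staff row is matched to all departments rows instead of just its own

Fix: Add ON c.dept_id = p.id to the JOIN

Corrected query:
SELECT c.id, p.name, c.salary FROM departments p JOIN staff c ON c.dept_id = p.id

Result:
id | name        | salary
---+-------------+-------
1  | Finance     | 153101
2  | Sales       | 129438
3  | Engineering | 58085 
4  | Marketing   | 72430 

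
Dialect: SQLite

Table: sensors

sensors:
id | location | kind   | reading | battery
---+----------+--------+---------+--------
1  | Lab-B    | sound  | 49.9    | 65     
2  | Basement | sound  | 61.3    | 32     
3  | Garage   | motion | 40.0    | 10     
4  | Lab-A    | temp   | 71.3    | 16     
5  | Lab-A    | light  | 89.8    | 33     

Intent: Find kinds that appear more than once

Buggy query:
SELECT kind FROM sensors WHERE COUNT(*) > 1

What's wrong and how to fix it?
Bug: COUNT(*) is an aggregate and cannot be used in WHERE

Fix: Group first, then use HAVING for the count condition

Corrected query:
SELECT kind FROM sensors GROUP BY kind HAVING COUNT(*) > 1

Result:
kind 
-----
sound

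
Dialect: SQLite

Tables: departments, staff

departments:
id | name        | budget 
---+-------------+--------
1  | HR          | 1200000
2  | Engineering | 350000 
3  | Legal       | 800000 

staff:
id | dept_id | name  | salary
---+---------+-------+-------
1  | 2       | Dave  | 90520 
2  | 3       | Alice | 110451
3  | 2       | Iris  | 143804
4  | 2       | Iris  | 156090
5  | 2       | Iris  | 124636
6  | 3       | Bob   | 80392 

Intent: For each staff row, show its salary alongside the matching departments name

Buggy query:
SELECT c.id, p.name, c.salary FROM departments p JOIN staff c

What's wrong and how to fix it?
Bug: Missing join condition: each staff row is matched to all departments rows instead of just its own

Fix: Specify the join condition linking the foreign key to the parent id

Corrected query:
SELECT c.id, p.name, c.salary FROM departments p JOIN staff c ON c.dept_id = p.id

Result:
id | name        | salary
---+-------------+-------
1  | Engineering | 90520 
2  | Legal       | 110451
3  | Engineering | 143804
4  | Engineering | 156090
5  | Engineering | 124636
6  | Legal       | 80392 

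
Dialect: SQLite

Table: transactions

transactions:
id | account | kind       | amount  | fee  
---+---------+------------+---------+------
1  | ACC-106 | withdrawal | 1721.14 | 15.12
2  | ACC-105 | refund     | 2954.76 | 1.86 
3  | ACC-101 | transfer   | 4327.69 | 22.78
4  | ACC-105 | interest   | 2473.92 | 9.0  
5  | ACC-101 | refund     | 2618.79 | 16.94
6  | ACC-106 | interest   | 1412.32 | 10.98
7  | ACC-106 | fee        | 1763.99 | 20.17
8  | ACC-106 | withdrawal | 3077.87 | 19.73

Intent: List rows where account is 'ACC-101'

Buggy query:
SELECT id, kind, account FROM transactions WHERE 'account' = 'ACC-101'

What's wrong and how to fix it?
Bug: Single quotes denote string literals in SQL; the column name is being compared as a constant string

Fix: Remove the quotes around the column name (or use double quotes for an identifier)

Corrected query:
SELECT id, kind, account FROM transactions WHERE account = 'ACC-101'

Result:
id | kind     | account
---+----------+--------
3  | transfer | ACC-101
5  | refund   | ACC-101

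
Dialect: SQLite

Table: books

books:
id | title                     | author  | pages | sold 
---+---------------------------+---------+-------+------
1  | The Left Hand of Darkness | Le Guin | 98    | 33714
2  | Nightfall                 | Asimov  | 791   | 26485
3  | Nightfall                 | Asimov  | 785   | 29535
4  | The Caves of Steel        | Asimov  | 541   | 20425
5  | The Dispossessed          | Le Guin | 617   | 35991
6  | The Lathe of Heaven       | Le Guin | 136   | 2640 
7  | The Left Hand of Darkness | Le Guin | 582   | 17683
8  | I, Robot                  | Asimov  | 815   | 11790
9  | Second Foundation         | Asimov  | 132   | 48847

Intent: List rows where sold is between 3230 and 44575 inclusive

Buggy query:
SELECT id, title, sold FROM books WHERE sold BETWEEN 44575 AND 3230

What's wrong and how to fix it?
Bug: BETWEEN expects the lower bound first; with 44575 AND 3230 the range is empty

Fix: Swap the bounds so the smaller value comes first

Corrected query:
SELECT id, title, sold FROM books WHERE sold BETWEEN 3230 AND 44575

Result:
id | title                     | sold 
---+---------------------------+------
1  | The Left Hand of Darkness | 33714
2  | Nightfall                 | 26485
3  | Nightfall                 | 29535
4  | The Caves of Steel        | 20425
5  | The Dispossessed          | 35991
7  | The Left Hand of Darkness | 17683
8  | I, Robot                  | 11790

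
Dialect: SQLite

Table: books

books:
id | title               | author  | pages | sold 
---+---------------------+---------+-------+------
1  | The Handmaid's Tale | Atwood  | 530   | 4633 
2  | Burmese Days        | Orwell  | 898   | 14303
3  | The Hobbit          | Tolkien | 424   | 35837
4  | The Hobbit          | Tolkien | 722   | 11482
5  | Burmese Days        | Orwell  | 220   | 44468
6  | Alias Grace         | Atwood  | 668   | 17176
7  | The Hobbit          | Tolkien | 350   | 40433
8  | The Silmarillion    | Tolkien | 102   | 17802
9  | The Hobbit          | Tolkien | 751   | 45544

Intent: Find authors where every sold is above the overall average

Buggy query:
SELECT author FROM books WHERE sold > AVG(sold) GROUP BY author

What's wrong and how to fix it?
Bug: AVG() is an aggregate; it can't sit directly in WHERE

Fix: Use a subquery for AVG and a HAVING MIN(...) filter so the condition holds for every row in the group

Corrected query:
SELECT author FROM books GROUP BY author HAVING MIN(sold) > (SELECT AVG(sold) FROM books)

Result:
(no rows)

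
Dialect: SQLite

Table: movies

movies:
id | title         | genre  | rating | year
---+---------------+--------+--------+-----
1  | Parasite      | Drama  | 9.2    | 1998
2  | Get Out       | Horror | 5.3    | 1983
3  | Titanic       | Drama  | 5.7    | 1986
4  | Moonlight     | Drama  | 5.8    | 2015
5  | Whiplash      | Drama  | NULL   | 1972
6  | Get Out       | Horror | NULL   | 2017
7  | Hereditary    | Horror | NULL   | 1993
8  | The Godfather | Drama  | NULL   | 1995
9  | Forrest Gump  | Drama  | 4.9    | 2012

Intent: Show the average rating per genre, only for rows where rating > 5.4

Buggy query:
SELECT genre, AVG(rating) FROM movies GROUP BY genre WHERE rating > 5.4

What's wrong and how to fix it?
Bug: WHERE cannot follow GROUP BY

Fix: Place WHERE between FROM and GROUP BY

Corrected query:
SELECT genre, AVG(rating) FROM movies WHERE rating > 5.4 GROUP BY genre

Result:
genre | AVG(rating)
------+------------
Drama | 6.9        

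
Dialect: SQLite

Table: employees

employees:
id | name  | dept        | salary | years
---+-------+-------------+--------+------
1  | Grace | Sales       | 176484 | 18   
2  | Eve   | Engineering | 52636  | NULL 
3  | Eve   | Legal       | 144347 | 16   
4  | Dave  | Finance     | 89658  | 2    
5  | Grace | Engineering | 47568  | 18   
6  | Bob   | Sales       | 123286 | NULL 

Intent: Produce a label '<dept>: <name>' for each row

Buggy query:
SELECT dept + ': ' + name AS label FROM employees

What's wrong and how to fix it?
Bug: SQLite uses || for string concatenation; + coerces text to numbers (yielding 0)

Fix: Use the || operator for string concatenation

Corrected query:
SELECT dept || ': ' || name AS label FROM employees

Result:
label             
------------------
Sales: Grace      
Engineering: Eve  
Legal: Eve        
Finance: Dave     
Engineering: Grace
Sales: Bob        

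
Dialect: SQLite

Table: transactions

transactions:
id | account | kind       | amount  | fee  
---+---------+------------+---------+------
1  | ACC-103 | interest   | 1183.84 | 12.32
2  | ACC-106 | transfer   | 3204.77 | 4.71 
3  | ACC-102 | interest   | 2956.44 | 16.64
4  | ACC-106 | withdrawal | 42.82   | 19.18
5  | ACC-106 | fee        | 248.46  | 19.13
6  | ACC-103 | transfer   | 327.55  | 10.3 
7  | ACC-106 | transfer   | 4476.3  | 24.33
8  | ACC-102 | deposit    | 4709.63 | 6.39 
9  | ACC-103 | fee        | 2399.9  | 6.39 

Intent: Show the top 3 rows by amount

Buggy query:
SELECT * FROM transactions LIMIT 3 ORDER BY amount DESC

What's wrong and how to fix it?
Bug: ORDER BY cannot follow LIMIT; LIMIT is the final clause

Fix: Swap the clauses: ORDER BY first, then LIMIT

Corrected query:
SELECT * FROM transactions ORDER BY amount DESC LIMIT 3

Result:
id | account | kind     | amount  | fee  
---+---------+----------+---------+------
8  | ACC-102 | deposit  | 4709.63 | 6.39 
7  | ACC-106 | transfer | 4476.3  | 24.33
2  | ACC-106 | transfer | 3204.77 | 4.71 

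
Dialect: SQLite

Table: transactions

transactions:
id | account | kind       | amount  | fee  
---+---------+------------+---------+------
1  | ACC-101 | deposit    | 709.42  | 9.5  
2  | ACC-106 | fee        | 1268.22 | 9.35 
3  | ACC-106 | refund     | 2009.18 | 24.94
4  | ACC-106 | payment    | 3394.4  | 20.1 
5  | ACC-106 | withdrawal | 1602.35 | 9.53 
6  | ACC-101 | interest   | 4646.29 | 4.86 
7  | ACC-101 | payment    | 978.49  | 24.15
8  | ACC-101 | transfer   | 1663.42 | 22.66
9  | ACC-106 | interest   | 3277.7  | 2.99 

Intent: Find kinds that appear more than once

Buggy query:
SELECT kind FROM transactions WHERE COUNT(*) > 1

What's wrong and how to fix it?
Bug: WHERE can't reference COUNT(*); aggregates are computed after WHERE

Fix: GROUP BY kind, then filter groups with HAVING COUNT(*) > 1

Corrected query:
SELECT kind FROM transactions GROUP BY kind HAVING COUNT(*) > 1

Result:
kind    
--------
interest
payment 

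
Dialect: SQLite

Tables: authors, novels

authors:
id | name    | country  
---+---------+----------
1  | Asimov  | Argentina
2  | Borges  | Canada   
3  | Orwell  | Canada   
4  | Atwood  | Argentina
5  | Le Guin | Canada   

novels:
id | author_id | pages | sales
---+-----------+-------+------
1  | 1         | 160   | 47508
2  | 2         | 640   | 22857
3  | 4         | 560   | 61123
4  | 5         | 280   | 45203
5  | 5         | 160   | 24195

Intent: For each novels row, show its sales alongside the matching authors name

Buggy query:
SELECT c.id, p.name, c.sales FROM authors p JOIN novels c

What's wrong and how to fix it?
Bug: JOIN with no ON clause produces a cartesian product; every novels row pairs with every authors row

Fix: Add ON c.author_id = p.id to the JOIN

Corrected query:
SELECT c.id, p.name, c.sales FROM authors p JOIN novels c ON c.author_id = p.id

Result:
id | name    | sales
---+---------+------
1  | Asimov  | 47508
2  | Borges  | 22857
3  | Atwood  | 61123
4  | Le Guin | 45203
5  | Le Guin | 24195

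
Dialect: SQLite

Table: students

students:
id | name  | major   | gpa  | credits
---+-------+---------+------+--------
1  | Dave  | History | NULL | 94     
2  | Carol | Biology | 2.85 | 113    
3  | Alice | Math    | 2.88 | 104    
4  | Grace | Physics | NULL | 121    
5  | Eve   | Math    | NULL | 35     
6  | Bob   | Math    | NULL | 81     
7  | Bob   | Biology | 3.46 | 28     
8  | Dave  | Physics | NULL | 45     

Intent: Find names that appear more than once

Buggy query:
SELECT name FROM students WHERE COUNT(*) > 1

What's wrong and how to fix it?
Bug: COUNT(*) is an aggregate and cannot be used in WHERE

Fix: GROUP BY name, then filter groups with HAVING COUNT(*) > 1

Corrected query:
SELECT name FROM students GROUP BY name HAVING COUNT(*) > 1

Result:
name
----
Bob 
Dave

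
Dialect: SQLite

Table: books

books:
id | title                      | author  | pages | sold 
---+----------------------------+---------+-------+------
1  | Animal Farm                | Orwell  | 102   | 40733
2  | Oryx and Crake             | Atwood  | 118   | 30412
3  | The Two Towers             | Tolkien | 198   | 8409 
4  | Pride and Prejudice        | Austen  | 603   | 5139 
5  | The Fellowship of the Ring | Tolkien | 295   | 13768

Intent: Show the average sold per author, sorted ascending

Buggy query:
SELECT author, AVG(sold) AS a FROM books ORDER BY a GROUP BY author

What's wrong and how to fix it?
Bug: ORDER BY appears before GROUP BY; SQL clause order requires GROUP BY first

Fix: Reorder: SELECT … FROM … GROUP BY … ORDER BY …

Corrected query:
SELECT author, AVG(sold) AS a FROM books GROUP BY author ORDER BY a

Result:
author  | a      
--------+--------
Austen  | 5139   
Tolkien | 11088.5
Atwood  | 30412  
Orwell  | 40733  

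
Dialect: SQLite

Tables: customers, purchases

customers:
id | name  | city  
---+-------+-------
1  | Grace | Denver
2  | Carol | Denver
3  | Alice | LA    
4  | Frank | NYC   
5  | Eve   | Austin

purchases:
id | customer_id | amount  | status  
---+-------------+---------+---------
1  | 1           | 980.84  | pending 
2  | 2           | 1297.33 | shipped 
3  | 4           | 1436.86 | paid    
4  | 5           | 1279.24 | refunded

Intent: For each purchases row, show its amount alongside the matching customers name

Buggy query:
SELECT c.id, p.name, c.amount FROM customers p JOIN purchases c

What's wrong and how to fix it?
Bug: Missing join condition: each purchases row is matched to all customers rows instead of just its own

Fix: Specify the join condition linking the foreign key to the parent id

Corrected query:
SELECT c.id, p.name, c.amount FROM customers p JOIN purchases c ON c.customer_id = p.id

Result:
id | name  | amount 
---+-------+--------
1  | Grace | 980.84 
2  | Carol | 1297.33
3  | Frank | 1436.86
4  | Eve   | 1279.24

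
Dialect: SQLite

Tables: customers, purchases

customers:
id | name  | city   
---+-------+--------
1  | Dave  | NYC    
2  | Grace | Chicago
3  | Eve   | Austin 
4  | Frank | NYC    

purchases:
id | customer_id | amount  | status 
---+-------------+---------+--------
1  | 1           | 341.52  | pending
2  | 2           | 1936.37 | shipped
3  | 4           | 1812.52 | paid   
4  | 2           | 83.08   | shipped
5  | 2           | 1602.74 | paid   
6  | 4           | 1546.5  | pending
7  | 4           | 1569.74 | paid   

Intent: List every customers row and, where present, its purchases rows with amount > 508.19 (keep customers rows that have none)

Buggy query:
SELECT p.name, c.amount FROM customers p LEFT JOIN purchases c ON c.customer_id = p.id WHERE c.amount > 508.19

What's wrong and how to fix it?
Bug: Filtering c.amount in WHERE discards the NULL rows produced by LEFT JOIN, turning it into an inner join

Fix: Move the right-table condition into the ON clause so unmatched parents are kept

Corrected query:
SELECT p.name, c.amount FROM customers p LEFT JOIN purchases c ON c.customer_id = p.id AND c.amount > 508.19

Result:
name  | amount 
------+--------
Dave  | NULL   
Grace | 1602.74
Grace | 1936.37
Eve   | NULL   
Frank | 1546.5 
Frank | 1569.74
Frank | 1812.52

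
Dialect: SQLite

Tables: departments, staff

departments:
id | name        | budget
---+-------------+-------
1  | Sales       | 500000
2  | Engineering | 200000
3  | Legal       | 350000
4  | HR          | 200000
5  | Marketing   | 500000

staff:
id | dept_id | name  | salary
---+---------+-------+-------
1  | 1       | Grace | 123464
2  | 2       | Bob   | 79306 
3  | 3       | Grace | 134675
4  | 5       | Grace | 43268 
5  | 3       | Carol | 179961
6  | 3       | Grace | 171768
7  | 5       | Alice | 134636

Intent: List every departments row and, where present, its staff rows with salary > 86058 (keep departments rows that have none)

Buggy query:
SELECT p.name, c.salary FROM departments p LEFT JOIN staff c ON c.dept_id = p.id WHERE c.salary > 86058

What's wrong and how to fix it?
Bug: A WHERE condition on the right-hand table after LEFT JOIN drops unmatched parents

Fix: Move the right-table condition into the ON clause so unmatched parents are kept

Corrected query:
SELECT p.name, c.salary FROM departments p LEFT JOIN staff c ON c.dept_id = p.id AND c.salary > 86058

Result:
name        | salary
------------+-------
Sales       | 123464
Engineering | NULL  
Legal       | 134675
Legal       | 171768
Legal       | 179961
HR          | NULL  
Marketing   | 134636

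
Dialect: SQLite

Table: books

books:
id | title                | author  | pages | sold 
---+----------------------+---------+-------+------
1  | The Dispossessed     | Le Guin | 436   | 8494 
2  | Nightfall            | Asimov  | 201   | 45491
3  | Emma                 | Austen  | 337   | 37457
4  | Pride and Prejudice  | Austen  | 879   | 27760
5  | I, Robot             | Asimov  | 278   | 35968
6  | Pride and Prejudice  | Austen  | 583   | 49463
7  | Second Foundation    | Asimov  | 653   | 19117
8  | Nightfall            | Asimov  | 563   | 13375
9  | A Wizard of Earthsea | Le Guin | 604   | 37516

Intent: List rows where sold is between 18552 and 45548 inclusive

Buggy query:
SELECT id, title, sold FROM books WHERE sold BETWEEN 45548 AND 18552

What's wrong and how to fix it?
Bug: The bounds are reversed; BETWEEN a AND b requires a <= b to match anything

Fix: Swap the bounds so the smaller value comes first

Corrected query:
SELECT id, title, sold FROM books WHERE sold BETWEEN 18552 AND 45548

Result:
id | title                | sold 
---+----------------------+------
2  | Nightfall            | 45491
3  | Emma                 | 37457
4  | Pride and Prejudice  | 27760
5  | I, Robot             | 35968
7  | Second Foundation    | 19117
9  | A Wizard of Earthsea | 37516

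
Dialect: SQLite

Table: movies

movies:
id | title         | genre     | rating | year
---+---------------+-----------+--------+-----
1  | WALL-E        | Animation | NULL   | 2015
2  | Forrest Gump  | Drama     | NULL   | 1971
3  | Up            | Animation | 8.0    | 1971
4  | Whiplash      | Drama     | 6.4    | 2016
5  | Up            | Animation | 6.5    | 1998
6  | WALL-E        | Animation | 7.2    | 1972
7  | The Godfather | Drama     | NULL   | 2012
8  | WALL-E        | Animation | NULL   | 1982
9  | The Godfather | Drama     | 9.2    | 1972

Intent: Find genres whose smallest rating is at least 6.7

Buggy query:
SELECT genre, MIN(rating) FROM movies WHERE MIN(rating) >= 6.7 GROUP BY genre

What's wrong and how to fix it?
Bug: Aggregates like MIN are computed per group after WHERE runs

Fix: Use HAVING for the per-group MIN condition

Corrected query:
SELECT genre, MIN(rating) FROM movies GROUP BY genre HAVING MIN(rating) >= 6.7

Result:
(no rows)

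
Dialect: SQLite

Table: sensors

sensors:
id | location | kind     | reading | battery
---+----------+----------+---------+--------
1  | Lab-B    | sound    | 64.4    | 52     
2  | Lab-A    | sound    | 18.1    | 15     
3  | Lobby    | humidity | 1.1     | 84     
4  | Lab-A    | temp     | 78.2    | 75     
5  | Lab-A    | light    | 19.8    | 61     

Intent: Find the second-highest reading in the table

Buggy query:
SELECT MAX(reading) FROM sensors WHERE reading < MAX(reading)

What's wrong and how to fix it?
Bug: The inner MAX is an aggregate inside WHERE, which is not allowed

Fix: Put the inner MAX in a scalar subquery

Corrected query:
SELECT MAX(reading) FROM sensors WHERE reading < (SELECT MAX(reading) FROM sensors)

Result:
MAX(reading)
------------
64.4        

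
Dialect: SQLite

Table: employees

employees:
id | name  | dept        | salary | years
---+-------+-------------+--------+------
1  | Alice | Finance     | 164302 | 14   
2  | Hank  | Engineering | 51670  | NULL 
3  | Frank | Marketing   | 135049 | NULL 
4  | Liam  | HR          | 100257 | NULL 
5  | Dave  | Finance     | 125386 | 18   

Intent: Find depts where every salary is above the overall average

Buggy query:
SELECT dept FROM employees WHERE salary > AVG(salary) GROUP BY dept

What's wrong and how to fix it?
Bug: WHERE evaluates per row before aggregation, so AVG() is unavailable

Fix: Compute the overall average in a scalar subquery and compare each group's MIN against it in HAVING

Corrected query:
SELECT dept FROM employees GROUP BY dept HAVING MIN(salary) > (SELECT AVG(salary) FROM employees)

Result:
dept     
---------
Finance  
Marketing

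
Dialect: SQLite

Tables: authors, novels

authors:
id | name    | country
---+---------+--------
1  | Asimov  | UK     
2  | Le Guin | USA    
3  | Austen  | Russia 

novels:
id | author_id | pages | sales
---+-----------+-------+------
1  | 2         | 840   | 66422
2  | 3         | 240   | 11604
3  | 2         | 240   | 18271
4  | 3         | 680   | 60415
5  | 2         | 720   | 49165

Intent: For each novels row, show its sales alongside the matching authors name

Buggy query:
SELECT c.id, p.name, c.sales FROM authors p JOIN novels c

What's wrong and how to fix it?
Bug: JOIN with no ON clause produces a cartesian product; every novels row pairs with every authors row

Fix: Specify the join condition linking the foreign key to the parent id

Corrected query:
SELECT c.id, p.name, c.sales FROM authors p JOIN novels c ON c.author_id = p.id

Result:
id | name    | sales
---+---------+------
1  | Le Guin | 66422
2  | Austen  | 11604
3  | Le Guin | 18271
4  | Austen  | 60415
5  | Le Guin | 49165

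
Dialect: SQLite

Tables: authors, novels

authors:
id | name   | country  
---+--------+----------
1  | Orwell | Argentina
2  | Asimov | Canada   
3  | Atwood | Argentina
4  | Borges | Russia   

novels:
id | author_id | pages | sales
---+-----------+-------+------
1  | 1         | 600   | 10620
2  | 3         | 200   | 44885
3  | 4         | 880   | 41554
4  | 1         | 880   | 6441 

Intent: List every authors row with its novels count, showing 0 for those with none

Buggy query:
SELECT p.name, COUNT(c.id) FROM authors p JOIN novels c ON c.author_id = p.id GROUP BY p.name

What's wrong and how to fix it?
Bug: An inner join excludes parents with zero children

Fix: Use LEFT JOIN so parents without children still appear (COUNT(c.id) gives 0)

Corrected query:
SELECT p.name, COUNT(c.id) FROM authors p LEFT JOIN novels c ON c.author_id = p.id GROUP BY p.name

Result:
name   | COUNT(c.id)
-------+------------
Asimov | 0          
Atwood | 1          
Borges | 1          
Orwell | 2          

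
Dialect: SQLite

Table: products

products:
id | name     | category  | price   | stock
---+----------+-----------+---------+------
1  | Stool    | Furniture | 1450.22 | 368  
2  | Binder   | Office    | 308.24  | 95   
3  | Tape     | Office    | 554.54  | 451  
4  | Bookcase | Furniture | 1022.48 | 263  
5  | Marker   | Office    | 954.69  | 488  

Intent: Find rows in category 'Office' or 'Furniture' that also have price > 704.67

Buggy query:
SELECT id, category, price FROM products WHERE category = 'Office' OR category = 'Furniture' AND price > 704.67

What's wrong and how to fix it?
Bug: Without parentheses, AND is evaluated before OR, so the price filter only applies to the 'Furniture' branch

Fix: Add parentheses around the OR so the AND applies to both alternatives

Corrected query:
SELECT id, category, price FROM products WHERE (category = 'Office' OR category = 'Furniture') AND price > 704.67

Result:
id | category  | price  
---+-----------+--------
1  | Furniture | 1450.22
4  | Furniture | 1022.48
5  | Office    | 954.69 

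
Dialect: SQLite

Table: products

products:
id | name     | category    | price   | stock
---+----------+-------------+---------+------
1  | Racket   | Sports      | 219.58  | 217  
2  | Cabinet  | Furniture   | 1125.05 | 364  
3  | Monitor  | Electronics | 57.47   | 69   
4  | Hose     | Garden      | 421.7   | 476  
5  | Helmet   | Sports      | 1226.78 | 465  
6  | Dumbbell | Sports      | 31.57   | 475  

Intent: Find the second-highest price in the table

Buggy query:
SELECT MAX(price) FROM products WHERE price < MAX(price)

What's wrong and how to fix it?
Bug: MAX(price) on the right of the comparison is an aggregate-in-WHERE error

Fix: Compute the overall MAX in a subquery, then take MAX of rows below it

Corrected query:
SELECT MAX(price) FROM products WHERE price < (SELECT MAX(price) FROM products)

Result:
MAX(price)
----------
1125.05   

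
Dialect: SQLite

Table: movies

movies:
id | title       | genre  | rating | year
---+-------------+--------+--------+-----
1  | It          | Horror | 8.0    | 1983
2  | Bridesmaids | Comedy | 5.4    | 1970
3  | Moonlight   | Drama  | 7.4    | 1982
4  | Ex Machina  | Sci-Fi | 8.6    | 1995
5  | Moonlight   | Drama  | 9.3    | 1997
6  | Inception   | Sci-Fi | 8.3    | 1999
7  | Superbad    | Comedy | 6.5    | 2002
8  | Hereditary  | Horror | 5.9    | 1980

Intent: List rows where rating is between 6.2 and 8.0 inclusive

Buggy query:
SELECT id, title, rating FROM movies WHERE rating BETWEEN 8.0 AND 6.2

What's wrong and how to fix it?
Bug: The bounds are reversed; BETWEEN a AND b requires a <= b to match anything

Fix: Swap the bounds so the smaller value comes first

Corrected query:
SELECT id, title, rating FROM movies WHERE rating BETWEEN 6.2 AND 8.0

Result:
id | title     | rating
---+-----------+-------
1  | It        | 8     
3  | Moonlight | 7.4   
7  | Superbad  | 6.5   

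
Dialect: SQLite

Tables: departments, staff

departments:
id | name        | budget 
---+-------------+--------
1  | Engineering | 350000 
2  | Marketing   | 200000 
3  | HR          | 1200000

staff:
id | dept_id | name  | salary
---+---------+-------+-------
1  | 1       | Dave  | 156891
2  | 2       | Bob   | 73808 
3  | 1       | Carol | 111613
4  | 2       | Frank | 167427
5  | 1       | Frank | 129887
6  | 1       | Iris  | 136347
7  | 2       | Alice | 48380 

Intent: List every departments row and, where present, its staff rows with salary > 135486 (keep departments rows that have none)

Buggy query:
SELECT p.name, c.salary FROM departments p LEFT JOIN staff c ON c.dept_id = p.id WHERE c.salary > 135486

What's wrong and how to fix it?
Bug: A WHERE condition on the right-hand table after LEFT JOIN drops unmatched parents

Fix: Put 'c.salary > 135486' in the JOIN's ON clause instead of WHERE

Corrected query:
SELECT p.name, c.salary FROM departments p LEFT JOIN staff c ON c.dept_id = p.id AND c.salary > 135486

Result:
name        | salary
------------+-------
Engineering | 136347
Engineering | 156891
Marketing   | 167427
HR          | NULL  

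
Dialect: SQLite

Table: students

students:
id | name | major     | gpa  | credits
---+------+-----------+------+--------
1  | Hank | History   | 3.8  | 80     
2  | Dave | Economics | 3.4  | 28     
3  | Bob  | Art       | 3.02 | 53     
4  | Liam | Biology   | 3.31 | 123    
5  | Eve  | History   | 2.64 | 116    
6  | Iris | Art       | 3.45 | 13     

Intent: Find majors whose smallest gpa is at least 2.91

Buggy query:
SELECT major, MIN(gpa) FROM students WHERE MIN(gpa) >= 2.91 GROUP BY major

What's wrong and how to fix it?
Bug: Aggregates like MIN are computed per group after WHERE runs

Fix: Replace WHERE with HAVING after the GROUP BY

Corrected query:
SELECT major, MIN(gpa) FROM students GROUP BY major HAVING MIN(gpa) >= 2.91

Result:
major     | MIN(gpa)
----------+---------
Art       | 3.02    
Biology   | 3.31    
Economics | 3.4     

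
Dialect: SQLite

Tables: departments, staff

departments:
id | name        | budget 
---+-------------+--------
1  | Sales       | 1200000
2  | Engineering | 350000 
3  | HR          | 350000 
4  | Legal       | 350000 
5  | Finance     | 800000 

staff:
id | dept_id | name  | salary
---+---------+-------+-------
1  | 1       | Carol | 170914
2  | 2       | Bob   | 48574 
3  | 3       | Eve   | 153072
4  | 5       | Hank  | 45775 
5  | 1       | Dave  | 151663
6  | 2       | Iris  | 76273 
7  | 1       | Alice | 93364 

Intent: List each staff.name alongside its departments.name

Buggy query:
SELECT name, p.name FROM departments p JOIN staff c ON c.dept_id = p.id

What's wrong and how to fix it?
Bug: 'name' exists in both joined tables, so the database can't tell which one is meant

Fix: Qualify the column with its table alias (c.name)

Corrected query:
SELECT c.name, p.name FROM departments p JOIN staff c ON c.dept_id = p.id

Result:
name  | name       
------+------------
Carol | Sales      
Bob   | Engineering
Eve   | HR         
Hank  | Finance    
Dave  | Sales      
Iris  | Engineering
Alice | Sales      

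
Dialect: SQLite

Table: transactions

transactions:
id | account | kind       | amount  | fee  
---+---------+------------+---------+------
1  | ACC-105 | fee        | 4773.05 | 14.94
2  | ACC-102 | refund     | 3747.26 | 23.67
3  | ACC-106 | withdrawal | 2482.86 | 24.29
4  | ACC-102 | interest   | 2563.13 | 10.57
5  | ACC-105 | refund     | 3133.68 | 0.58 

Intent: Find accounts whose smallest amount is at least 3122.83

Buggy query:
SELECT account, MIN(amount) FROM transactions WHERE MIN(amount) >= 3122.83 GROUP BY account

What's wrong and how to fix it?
Bug: Aggregates like MIN are computed per group after WHERE runs

Fix: Replace WHERE with HAVING after the GROUP BY

Corrected query:
SELECT account, MIN(amount) FROM transactions GROUP BY account HAVING MIN(amount) >= 3122.83

Result:
account | MIN(amount)
--------+------------
ACC-105 | 3133.68    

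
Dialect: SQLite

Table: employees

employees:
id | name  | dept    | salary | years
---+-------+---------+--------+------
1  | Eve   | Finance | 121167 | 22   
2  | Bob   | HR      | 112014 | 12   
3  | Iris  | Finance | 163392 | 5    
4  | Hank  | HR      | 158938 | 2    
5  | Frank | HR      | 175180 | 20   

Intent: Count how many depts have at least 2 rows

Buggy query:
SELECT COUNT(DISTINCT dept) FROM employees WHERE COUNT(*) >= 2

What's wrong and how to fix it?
Bug: COUNT(*) cannot appear in WHERE; the per-group count doesn't exist yet

Fix: Group first with HAVING COUNT(*) >= 2, then COUNT the resulting groups

Corrected query:
SELECT COUNT(*) FROM (SELECT dept FROM employees GROUP BY dept HAVING COUNT(*) >= 2)

Result:
COUNT(*)
--------
2       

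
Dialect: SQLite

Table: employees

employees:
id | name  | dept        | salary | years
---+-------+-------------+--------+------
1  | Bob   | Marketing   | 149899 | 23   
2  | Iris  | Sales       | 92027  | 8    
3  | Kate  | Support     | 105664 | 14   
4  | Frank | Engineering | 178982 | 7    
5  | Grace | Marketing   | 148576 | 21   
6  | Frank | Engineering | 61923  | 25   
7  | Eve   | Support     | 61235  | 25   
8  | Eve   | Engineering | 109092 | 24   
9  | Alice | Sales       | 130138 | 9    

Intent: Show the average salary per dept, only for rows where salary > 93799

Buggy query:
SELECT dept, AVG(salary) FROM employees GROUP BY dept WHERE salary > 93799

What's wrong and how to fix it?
Bug: WHERE cannot follow GROUP BY

Fix: Place WHERE between FROM and GROUP BY

Corrected query:
SELECT dept, AVG(salary) FROM employees WHERE salary > 93799 GROUP BY dept

Result:
dept        | AVG(salary)
------------+------------
Engineering | 144037     
Marketing   | 149237.5   
Sales       | 130138     
Support     | 105664     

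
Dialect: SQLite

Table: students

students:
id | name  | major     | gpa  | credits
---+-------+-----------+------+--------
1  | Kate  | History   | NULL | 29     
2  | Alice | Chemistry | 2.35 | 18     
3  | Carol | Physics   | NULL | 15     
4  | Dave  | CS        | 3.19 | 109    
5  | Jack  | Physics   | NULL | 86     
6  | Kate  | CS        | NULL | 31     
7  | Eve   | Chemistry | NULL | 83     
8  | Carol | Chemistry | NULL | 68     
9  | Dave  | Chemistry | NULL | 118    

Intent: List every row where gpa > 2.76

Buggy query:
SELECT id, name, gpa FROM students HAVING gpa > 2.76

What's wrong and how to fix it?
Bug: This is a non-aggregate query (no GROUP BY, no aggregates), so in SQLite the HAVING clause is invalid here; a row-level condition belongs in WHERE

Fix: Use WHERE for row-level filtering

Corrected query:
SELECT id, name, gpa FROM students WHERE gpa > 2.76

Result:
id | name | gpa 
---+------+-----
4  | Dave | 3.19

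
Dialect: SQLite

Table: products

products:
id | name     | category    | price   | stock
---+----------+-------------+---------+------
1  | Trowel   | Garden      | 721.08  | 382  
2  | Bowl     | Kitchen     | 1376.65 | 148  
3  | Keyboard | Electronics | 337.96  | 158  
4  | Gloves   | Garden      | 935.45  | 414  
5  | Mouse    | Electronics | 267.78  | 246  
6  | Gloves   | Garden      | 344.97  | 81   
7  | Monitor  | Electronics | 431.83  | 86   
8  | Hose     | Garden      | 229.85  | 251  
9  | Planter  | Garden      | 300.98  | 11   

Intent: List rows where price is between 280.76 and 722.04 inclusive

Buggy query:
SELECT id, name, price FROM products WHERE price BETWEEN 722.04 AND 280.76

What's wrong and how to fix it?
Bug: The bounds are reversed; BETWEEN a AND b requires a <= b to match anything

Fix: Write BETWEEN 280.76 AND 722.04

Corrected query:
SELECT id, name, price FROM products WHERE price BETWEEN 280.76 AND 722.04

Result:
id | name     | price 
---+----------+-------
1  | Trowel   | 721.08
3  | Keyboard | 337.96
6  | Gloves   | 344.97
7  | Monitor  | 431.83
9  | Planter  | 300.98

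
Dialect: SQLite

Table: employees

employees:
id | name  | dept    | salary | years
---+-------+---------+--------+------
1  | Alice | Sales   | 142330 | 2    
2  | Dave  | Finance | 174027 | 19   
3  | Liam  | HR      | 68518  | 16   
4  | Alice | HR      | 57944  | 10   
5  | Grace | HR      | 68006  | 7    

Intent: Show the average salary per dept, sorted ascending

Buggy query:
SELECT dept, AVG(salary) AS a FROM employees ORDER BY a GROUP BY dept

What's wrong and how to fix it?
Bug: ORDER BY appears before GROUP BY; SQL clause order requires GROUP BY first

Fix: Reorder: SELECT … FROM … GROUP BY … ORDER BY …

Corrected query:
SELECT dept, AVG(salary) AS a FROM employees GROUP BY dept ORDER BY a

Result:
dept    | a           
--------+-------------
HR      | 64822.666667
Sales   | 142330      
Finance | 174027      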